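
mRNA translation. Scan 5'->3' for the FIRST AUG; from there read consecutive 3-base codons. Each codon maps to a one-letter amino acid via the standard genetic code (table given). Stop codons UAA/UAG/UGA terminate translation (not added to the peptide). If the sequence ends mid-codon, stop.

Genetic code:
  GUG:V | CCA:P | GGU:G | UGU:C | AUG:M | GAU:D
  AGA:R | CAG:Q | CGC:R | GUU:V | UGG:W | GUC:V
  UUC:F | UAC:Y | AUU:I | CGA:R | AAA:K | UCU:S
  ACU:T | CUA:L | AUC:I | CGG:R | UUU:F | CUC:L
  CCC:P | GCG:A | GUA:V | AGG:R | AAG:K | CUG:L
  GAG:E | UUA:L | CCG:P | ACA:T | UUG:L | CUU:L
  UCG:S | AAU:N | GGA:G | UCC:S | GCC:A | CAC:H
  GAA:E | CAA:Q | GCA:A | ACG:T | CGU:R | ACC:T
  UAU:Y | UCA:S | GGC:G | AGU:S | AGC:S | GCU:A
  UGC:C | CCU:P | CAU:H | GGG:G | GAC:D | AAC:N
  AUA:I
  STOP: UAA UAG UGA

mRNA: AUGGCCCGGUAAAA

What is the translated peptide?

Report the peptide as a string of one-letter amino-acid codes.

Answer: MAR

Derivation:
start AUG at pos 0
pos 0: AUG -> M; peptide=M
pos 3: GCC -> A; peptide=MA
pos 6: CGG -> R; peptide=MAR
pos 9: UAA -> STOP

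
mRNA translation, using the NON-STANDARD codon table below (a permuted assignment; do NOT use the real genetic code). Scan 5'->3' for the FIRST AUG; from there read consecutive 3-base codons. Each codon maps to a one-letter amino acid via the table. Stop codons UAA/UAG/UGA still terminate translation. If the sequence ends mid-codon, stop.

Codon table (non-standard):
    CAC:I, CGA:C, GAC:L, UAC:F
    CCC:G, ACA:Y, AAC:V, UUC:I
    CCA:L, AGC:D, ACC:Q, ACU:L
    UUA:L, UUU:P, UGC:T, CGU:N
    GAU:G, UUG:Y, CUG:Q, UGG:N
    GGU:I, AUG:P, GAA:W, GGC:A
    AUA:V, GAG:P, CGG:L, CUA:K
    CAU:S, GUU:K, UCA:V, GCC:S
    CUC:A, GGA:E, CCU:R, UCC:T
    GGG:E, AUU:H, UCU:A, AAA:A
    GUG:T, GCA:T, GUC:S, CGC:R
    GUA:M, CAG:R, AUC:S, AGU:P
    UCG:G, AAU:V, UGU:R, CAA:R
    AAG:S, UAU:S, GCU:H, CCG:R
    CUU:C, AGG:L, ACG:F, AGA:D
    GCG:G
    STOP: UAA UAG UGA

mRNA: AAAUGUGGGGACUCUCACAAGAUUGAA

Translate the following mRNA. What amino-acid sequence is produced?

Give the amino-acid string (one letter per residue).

Answer: PNEAVRG

Derivation:
start AUG at pos 2
pos 2: AUG -> P; peptide=P
pos 5: UGG -> N; peptide=PN
pos 8: GGA -> E; peptide=PNE
pos 11: CUC -> A; peptide=PNEA
pos 14: UCA -> V; peptide=PNEAV
pos 17: CAA -> R; peptide=PNEAVR
pos 20: GAU -> G; peptide=PNEAVRG
pos 23: UGA -> STOP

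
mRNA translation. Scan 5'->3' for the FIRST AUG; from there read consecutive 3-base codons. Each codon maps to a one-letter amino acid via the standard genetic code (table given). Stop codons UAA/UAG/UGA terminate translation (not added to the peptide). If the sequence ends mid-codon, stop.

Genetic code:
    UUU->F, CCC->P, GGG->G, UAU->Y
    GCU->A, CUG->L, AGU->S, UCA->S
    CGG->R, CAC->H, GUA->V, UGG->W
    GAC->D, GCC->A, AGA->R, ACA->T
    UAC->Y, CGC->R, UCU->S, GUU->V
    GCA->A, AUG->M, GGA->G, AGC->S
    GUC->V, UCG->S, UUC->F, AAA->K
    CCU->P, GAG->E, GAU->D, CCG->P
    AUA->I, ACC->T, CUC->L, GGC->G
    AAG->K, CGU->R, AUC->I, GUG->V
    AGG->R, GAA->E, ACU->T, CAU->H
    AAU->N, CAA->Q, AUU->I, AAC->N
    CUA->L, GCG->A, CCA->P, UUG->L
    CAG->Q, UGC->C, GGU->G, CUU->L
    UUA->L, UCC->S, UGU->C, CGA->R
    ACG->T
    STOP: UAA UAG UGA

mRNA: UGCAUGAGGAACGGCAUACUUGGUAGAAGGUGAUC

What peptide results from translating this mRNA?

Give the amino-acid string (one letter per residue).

start AUG at pos 3
pos 3: AUG -> M; peptide=M
pos 6: AGG -> R; peptide=MR
pos 9: AAC -> N; peptide=MRN
pos 12: GGC -> G; peptide=MRNG
pos 15: AUA -> I; peptide=MRNGI
pos 18: CUU -> L; peptide=MRNGIL
pos 21: GGU -> G; peptide=MRNGILG
pos 24: AGA -> R; peptide=MRNGILGR
pos 27: AGG -> R; peptide=MRNGILGRR
pos 30: UGA -> STOP

Answer: MRNGILGRR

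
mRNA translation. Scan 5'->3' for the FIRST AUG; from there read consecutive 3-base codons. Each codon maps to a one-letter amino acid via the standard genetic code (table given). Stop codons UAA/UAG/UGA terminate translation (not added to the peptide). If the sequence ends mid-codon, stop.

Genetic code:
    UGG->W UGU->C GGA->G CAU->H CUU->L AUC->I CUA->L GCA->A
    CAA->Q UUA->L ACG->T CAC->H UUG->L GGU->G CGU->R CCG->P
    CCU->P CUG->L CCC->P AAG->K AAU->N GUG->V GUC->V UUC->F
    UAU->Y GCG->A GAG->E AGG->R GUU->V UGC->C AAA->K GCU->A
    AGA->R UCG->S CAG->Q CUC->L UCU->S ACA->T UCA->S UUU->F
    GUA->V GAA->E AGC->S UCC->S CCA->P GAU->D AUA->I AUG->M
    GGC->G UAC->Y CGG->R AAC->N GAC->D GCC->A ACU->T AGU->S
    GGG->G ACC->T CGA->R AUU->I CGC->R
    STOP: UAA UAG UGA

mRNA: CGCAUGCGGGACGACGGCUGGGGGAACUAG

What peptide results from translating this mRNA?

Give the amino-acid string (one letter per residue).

Answer: MRDDGWGN

Derivation:
start AUG at pos 3
pos 3: AUG -> M; peptide=M
pos 6: CGG -> R; peptide=MR
pos 9: GAC -> D; peptide=MRD
pos 12: GAC -> D; peptide=MRDD
pos 15: GGC -> G; peptide=MRDDG
pos 18: UGG -> W; peptide=MRDDGW
pos 21: GGG -> G; peptide=MRDDGWG
pos 24: AAC -> N; peptide=MRDDGWGN
pos 27: UAG -> STOP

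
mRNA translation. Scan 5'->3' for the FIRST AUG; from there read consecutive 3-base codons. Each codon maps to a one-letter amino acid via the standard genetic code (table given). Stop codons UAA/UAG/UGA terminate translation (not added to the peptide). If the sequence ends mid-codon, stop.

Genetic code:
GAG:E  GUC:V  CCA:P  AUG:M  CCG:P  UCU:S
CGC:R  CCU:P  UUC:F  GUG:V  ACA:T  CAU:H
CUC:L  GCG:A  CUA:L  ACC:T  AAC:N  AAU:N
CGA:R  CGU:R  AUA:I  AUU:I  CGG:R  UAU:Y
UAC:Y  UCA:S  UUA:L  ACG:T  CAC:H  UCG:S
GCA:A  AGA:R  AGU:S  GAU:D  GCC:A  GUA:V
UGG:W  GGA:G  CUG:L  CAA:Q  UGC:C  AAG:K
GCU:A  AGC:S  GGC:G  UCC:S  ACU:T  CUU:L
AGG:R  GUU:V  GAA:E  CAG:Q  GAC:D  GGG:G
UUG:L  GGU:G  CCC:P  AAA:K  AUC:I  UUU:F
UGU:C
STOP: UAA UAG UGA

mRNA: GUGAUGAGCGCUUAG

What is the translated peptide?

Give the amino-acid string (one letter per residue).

Answer: MSA

Derivation:
start AUG at pos 3
pos 3: AUG -> M; peptide=M
pos 6: AGC -> S; peptide=MS
pos 9: GCU -> A; peptide=MSA
pos 12: UAG -> STOP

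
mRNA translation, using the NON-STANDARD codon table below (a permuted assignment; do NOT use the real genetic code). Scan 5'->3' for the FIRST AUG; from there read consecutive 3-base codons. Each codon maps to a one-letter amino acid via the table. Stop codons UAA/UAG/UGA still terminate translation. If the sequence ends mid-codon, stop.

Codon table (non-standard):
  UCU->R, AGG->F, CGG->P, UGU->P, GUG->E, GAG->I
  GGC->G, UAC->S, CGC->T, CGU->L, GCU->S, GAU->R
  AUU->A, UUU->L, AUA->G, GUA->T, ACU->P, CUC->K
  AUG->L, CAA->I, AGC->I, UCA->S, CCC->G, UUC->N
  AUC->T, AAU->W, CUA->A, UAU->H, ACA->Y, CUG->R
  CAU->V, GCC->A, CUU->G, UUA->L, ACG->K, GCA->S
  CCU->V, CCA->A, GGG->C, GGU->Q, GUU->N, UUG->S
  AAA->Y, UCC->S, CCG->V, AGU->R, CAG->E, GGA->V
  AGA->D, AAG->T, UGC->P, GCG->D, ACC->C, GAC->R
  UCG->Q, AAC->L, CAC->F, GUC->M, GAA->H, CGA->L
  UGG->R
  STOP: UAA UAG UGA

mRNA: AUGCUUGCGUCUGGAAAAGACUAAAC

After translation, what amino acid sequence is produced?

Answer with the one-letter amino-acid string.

Answer: LGDRVYR

Derivation:
start AUG at pos 0
pos 0: AUG -> L; peptide=L
pos 3: CUU -> G; peptide=LG
pos 6: GCG -> D; peptide=LGD
pos 9: UCU -> R; peptide=LGDR
pos 12: GGA -> V; peptide=LGDRV
pos 15: AAA -> Y; peptide=LGDRVY
pos 18: GAC -> R; peptide=LGDRVYR
pos 21: UAA -> STOP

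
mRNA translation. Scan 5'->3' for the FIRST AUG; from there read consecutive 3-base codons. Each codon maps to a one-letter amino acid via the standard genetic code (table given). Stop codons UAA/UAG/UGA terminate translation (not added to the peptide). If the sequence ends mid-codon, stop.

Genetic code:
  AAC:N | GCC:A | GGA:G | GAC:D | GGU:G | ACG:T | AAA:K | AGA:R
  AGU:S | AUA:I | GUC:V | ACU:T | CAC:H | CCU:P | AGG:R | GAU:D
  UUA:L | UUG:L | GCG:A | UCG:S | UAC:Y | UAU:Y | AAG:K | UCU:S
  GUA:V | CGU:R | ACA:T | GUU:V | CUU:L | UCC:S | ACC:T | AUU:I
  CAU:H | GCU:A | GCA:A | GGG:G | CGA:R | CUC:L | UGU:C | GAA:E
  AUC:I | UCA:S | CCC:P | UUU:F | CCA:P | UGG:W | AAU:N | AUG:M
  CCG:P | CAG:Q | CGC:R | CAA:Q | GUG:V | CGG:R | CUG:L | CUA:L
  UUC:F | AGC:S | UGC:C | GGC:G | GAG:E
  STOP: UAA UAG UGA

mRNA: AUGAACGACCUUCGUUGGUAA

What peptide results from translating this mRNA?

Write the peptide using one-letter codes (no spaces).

Answer: MNDLRW

Derivation:
start AUG at pos 0
pos 0: AUG -> M; peptide=M
pos 3: AAC -> N; peptide=MN
pos 6: GAC -> D; peptide=MND
pos 9: CUU -> L; peptide=MNDL
pos 12: CGU -> R; peptide=MNDLR
pos 15: UGG -> W; peptide=MNDLRW
pos 18: UAA -> STOP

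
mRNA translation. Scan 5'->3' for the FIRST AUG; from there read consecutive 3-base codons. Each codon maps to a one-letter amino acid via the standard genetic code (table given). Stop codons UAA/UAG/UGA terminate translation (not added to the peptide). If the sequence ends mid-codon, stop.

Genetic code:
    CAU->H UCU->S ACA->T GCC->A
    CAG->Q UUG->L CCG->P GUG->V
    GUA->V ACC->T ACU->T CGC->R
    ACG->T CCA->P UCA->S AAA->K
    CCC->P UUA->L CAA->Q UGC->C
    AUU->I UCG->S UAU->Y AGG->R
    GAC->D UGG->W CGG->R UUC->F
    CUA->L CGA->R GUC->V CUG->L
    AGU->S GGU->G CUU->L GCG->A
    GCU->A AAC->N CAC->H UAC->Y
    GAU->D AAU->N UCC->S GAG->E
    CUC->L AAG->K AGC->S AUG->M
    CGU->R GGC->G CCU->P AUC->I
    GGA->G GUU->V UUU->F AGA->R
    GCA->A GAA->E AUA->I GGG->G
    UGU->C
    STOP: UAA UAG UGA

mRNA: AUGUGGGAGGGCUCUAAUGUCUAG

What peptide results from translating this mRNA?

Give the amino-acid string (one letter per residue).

Answer: MWEGSNV

Derivation:
start AUG at pos 0
pos 0: AUG -> M; peptide=M
pos 3: UGG -> W; peptide=MW
pos 6: GAG -> E; peptide=MWE
pos 9: GGC -> G; peptide=MWEG
pos 12: UCU -> S; peptide=MWEGS
pos 15: AAU -> N; peptide=MWEGSN
pos 18: GUC -> V; peptide=MWEGSNV
pos 21: UAG -> STOP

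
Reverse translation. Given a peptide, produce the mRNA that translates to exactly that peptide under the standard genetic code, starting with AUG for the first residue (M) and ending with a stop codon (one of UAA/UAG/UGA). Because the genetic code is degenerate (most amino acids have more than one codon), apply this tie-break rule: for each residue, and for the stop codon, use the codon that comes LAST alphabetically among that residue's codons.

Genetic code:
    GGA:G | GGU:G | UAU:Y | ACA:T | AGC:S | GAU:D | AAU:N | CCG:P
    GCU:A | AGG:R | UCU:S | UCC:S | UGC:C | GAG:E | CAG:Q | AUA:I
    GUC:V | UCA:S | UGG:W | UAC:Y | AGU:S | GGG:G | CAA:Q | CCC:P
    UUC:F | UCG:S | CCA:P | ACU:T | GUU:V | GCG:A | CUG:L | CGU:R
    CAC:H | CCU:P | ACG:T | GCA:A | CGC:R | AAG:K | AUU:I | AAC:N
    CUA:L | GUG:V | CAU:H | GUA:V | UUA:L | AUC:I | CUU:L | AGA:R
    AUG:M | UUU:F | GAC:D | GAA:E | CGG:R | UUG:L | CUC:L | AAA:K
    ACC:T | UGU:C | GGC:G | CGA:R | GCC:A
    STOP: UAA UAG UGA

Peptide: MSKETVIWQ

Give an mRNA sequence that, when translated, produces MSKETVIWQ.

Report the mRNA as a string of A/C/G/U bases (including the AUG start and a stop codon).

residue 1: M -> AUG (start codon)
residue 2: S codons sorted = AGC,AGU,UCA,UCC,UCG,UCU -> pick last = UCU
residue 3: K codons sorted = AAA,AAG -> pick last = AAG
residue 4: E codons sorted = GAA,GAG -> pick last = GAG
residue 5: T codons sorted = ACA,ACC,ACG,ACU -> pick last = ACU
residue 6: V codons sorted = GUA,GUC,GUG,GUU -> pick last = GUU
residue 7: I codons sorted = AUA,AUC,AUU -> pick last = AUU
residue 8: W -> UGG (only codon)
residue 9: Q codons sorted = CAA,CAG -> pick last = CAG
terminator: stop codons sorted = UAA,UAG,UGA -> pick last = UGA

Answer: mRNA: AUGUCUAAGGAGACUGUUAUUUGGCAGUGA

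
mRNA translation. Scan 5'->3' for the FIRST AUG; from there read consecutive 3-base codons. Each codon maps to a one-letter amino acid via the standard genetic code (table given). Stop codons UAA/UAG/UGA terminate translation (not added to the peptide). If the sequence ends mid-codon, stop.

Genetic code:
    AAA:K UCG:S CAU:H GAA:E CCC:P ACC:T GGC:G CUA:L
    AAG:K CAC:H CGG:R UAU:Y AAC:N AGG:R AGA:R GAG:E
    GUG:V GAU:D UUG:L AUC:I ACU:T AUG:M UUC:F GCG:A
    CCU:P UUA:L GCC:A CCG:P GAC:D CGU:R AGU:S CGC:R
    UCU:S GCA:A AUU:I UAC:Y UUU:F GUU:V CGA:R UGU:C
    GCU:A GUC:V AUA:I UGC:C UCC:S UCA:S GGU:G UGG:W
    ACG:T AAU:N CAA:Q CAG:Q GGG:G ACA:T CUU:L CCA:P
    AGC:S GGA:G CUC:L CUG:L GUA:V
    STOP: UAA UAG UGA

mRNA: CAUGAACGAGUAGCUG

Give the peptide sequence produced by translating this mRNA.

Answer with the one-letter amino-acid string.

Answer: MNE

Derivation:
start AUG at pos 1
pos 1: AUG -> M; peptide=M
pos 4: AAC -> N; peptide=MN
pos 7: GAG -> E; peptide=MNE
pos 10: UAG -> STOP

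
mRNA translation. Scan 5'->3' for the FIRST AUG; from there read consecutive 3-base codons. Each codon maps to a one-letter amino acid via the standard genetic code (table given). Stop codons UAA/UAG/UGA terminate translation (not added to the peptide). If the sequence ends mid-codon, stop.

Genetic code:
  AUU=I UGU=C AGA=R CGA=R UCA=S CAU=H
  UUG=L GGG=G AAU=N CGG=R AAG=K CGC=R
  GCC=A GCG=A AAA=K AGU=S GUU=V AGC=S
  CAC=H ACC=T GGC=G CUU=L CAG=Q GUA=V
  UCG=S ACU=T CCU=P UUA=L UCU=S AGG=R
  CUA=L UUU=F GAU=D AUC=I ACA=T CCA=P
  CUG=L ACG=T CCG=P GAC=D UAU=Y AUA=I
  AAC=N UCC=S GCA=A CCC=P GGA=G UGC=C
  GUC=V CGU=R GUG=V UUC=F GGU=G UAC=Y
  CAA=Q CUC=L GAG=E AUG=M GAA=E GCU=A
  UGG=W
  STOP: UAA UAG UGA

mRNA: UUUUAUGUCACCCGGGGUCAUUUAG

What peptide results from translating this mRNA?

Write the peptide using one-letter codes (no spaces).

Answer: MSPGVI

Derivation:
start AUG at pos 4
pos 4: AUG -> M; peptide=M
pos 7: UCA -> S; peptide=MS
pos 10: CCC -> P; peptide=MSP
pos 13: GGG -> G; peptide=MSPG
pos 16: GUC -> V; peptide=MSPGV
pos 19: AUU -> I; peptide=MSPGVI
pos 22: UAG -> STOP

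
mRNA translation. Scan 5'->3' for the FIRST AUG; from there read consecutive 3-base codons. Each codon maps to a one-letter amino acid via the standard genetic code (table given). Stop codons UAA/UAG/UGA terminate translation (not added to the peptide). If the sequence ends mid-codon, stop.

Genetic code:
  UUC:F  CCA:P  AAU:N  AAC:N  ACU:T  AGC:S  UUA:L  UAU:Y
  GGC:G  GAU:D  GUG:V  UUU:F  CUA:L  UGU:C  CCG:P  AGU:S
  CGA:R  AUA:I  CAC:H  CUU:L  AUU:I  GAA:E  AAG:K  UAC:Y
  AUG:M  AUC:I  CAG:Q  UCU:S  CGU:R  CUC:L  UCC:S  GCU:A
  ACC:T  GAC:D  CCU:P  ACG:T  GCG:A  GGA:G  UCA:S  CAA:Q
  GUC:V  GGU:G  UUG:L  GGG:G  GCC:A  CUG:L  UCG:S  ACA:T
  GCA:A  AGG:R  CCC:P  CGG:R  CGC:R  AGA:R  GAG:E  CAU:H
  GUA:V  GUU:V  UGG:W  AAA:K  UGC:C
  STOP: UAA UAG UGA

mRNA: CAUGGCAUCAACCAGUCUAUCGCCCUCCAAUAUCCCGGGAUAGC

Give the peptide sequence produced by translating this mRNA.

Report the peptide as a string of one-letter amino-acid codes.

Answer: MASTSLSPSNIPG

Derivation:
start AUG at pos 1
pos 1: AUG -> M; peptide=M
pos 4: GCA -> A; peptide=MA
pos 7: UCA -> S; peptide=MAS
pos 10: ACC -> T; peptide=MAST
pos 13: AGU -> S; peptide=MASTS
pos 16: CUA -> L; peptide=MASTSL
pos 19: UCG -> S; peptide=MASTSLS
pos 22: CCC -> P; peptide=MASTSLSP
pos 25: UCC -> S; peptide=MASTSLSPS
pos 28: AAU -> N; peptide=MASTSLSPSN
pos 31: AUC -> I; peptide=MASTSLSPSNI
pos 34: CCG -> P; peptide=MASTSLSPSNIP
pos 37: GGA -> G; peptide=MASTSLSPSNIPG
pos 40: UAG -> STOP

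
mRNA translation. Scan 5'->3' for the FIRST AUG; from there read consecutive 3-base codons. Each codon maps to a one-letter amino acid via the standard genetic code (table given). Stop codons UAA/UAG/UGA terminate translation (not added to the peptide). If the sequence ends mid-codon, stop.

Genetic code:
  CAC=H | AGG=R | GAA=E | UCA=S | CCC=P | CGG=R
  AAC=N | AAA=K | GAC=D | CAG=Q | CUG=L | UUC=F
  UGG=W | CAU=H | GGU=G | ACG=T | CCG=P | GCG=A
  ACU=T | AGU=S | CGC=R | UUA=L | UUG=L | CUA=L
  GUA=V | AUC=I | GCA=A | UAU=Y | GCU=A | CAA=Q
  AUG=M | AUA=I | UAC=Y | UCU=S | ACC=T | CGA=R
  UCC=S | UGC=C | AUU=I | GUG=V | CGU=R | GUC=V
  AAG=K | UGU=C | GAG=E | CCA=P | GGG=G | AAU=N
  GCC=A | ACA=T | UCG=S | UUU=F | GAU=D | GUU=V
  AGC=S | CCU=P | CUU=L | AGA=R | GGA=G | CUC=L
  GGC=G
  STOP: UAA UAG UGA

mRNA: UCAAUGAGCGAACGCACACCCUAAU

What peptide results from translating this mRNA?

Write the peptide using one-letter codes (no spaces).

start AUG at pos 3
pos 3: AUG -> M; peptide=M
pos 6: AGC -> S; peptide=MS
pos 9: GAA -> E; peptide=MSE
pos 12: CGC -> R; peptide=MSER
pos 15: ACA -> T; peptide=MSERT
pos 18: CCC -> P; peptide=MSERTP
pos 21: UAA -> STOP

Answer: MSERTP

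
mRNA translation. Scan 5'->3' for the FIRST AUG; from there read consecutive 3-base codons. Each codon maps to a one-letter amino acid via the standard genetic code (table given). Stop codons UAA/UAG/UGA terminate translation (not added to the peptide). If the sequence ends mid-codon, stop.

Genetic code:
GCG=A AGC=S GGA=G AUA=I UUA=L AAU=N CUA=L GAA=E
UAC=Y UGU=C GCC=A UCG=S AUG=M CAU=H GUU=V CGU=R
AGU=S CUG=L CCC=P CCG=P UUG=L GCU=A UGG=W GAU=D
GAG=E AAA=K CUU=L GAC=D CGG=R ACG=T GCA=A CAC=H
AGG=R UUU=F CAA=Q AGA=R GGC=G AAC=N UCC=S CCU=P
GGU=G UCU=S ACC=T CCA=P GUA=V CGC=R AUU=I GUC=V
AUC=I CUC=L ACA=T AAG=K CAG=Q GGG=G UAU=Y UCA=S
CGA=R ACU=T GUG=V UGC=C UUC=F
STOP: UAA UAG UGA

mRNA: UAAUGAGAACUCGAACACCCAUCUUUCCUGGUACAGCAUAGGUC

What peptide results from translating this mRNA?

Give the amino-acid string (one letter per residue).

Answer: MRTRTPIFPGTA

Derivation:
start AUG at pos 2
pos 2: AUG -> M; peptide=M
pos 5: AGA -> R; peptide=MR
pos 8: ACU -> T; peptide=MRT
pos 11: CGA -> R; peptide=MRTR
pos 14: ACA -> T; peptide=MRTRT
pos 17: CCC -> P; peptide=MRTRTP
pos 20: AUC -> I; peptide=MRTRTPI
pos 23: UUU -> F; peptide=MRTRTPIF
pos 26: CCU -> P; peptide=MRTRTPIFP
pos 29: GGU -> G; peptide=MRTRTPIFPG
pos 32: ACA -> T; peptide=MRTRTPIFPGT
pos 35: GCA -> A; peptide=MRTRTPIFPGTA
pos 38: UAG -> STOP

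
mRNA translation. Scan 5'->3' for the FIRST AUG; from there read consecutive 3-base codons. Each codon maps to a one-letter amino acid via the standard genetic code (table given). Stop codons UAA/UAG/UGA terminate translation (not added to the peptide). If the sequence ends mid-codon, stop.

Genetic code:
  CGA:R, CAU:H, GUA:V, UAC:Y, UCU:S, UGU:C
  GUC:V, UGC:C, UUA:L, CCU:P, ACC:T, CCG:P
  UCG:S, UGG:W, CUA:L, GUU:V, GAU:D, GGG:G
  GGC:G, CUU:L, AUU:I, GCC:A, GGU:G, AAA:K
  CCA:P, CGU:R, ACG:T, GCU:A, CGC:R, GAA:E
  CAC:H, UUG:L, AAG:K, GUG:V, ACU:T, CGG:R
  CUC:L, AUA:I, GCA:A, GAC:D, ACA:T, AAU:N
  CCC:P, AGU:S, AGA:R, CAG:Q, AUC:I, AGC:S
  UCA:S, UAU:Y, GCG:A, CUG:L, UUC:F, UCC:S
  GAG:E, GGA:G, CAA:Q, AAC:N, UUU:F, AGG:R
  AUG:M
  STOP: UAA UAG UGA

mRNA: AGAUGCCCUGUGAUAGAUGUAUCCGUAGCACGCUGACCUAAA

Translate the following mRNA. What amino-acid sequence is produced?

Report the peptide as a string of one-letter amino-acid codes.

start AUG at pos 2
pos 2: AUG -> M; peptide=M
pos 5: CCC -> P; peptide=MP
pos 8: UGU -> C; peptide=MPC
pos 11: GAU -> D; peptide=MPCD
pos 14: AGA -> R; peptide=MPCDR
pos 17: UGU -> C; peptide=MPCDRC
pos 20: AUC -> I; peptide=MPCDRCI
pos 23: CGU -> R; peptide=MPCDRCIR
pos 26: AGC -> S; peptide=MPCDRCIRS
pos 29: ACG -> T; peptide=MPCDRCIRST
pos 32: CUG -> L; peptide=MPCDRCIRSTL
pos 35: ACC -> T; peptide=MPCDRCIRSTLT
pos 38: UAA -> STOP

Answer: MPCDRCIRSTLT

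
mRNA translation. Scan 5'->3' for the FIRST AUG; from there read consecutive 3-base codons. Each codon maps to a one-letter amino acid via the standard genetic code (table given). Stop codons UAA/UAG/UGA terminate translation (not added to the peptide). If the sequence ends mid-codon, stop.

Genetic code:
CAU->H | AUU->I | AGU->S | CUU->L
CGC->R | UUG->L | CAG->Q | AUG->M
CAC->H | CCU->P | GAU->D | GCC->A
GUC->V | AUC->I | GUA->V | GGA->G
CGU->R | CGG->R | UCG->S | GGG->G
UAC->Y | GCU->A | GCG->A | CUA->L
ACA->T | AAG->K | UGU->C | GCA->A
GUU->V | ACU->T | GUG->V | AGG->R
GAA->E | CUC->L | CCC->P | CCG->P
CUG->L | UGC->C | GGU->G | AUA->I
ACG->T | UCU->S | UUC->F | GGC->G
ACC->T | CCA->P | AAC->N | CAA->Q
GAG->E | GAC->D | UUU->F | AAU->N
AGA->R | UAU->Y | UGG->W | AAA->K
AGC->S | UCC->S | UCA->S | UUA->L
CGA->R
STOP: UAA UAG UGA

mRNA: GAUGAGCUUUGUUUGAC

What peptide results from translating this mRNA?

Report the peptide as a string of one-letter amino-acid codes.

start AUG at pos 1
pos 1: AUG -> M; peptide=M
pos 4: AGC -> S; peptide=MS
pos 7: UUU -> F; peptide=MSF
pos 10: GUU -> V; peptide=MSFV
pos 13: UGA -> STOP

Answer: MSFV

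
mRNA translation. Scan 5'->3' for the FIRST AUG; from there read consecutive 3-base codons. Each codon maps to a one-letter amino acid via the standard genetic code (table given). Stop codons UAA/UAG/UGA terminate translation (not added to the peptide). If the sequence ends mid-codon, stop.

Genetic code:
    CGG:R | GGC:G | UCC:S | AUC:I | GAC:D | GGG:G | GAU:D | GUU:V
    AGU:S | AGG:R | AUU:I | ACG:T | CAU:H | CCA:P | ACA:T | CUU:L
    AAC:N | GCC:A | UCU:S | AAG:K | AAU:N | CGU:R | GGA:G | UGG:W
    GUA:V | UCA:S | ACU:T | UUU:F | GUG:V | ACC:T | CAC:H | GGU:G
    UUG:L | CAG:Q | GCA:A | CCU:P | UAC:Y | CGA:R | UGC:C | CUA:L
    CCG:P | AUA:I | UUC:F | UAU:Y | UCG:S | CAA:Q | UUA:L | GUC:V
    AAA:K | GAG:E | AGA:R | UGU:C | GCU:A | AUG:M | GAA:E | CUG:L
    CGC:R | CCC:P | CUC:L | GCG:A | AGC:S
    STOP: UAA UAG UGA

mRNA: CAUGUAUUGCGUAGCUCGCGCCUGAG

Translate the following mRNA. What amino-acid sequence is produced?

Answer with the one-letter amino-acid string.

Answer: MYCVARA

Derivation:
start AUG at pos 1
pos 1: AUG -> M; peptide=M
pos 4: UAU -> Y; peptide=MY
pos 7: UGC -> C; peptide=MYC
pos 10: GUA -> V; peptide=MYCV
pos 13: GCU -> A; peptide=MYCVA
pos 16: CGC -> R; peptide=MYCVAR
pos 19: GCC -> A; peptide=MYCVARA
pos 22: UGA -> STOP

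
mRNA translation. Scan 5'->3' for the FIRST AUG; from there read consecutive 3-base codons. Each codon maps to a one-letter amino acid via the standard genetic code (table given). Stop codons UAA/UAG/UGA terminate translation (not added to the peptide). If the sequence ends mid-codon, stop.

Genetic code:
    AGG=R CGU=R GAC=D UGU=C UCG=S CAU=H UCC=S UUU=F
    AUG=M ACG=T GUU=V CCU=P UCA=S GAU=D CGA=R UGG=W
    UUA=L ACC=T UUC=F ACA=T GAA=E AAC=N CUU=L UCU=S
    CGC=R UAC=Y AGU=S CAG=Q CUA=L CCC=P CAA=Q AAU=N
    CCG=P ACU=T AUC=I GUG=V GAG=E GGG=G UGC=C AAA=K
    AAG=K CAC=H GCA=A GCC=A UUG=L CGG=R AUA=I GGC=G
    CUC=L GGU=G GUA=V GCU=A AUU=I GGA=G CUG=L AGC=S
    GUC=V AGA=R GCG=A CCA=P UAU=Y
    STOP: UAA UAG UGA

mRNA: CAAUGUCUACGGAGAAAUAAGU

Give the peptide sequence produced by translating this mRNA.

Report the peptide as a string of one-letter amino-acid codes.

Answer: MSTEK

Derivation:
start AUG at pos 2
pos 2: AUG -> M; peptide=M
pos 5: UCU -> S; peptide=MS
pos 8: ACG -> T; peptide=MST
pos 11: GAG -> E; peptide=MSTE
pos 14: AAA -> K; peptide=MSTEK
pos 17: UAA -> STOP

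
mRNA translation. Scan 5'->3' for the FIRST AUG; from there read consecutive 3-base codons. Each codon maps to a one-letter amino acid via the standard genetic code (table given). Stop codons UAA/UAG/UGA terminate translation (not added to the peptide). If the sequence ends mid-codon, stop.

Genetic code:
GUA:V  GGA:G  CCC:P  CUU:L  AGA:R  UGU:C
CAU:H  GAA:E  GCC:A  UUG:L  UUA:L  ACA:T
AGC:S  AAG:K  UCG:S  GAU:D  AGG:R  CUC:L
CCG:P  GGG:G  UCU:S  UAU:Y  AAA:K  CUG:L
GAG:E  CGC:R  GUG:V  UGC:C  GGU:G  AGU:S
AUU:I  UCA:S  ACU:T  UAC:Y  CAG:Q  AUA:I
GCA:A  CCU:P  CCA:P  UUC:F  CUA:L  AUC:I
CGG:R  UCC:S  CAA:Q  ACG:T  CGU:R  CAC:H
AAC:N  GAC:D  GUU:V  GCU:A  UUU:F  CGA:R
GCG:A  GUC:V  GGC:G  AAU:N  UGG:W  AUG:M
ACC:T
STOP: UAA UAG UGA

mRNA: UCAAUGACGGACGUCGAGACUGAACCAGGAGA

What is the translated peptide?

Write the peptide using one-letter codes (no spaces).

Answer: MTDVETEPG

Derivation:
start AUG at pos 3
pos 3: AUG -> M; peptide=M
pos 6: ACG -> T; peptide=MT
pos 9: GAC -> D; peptide=MTD
pos 12: GUC -> V; peptide=MTDV
pos 15: GAG -> E; peptide=MTDVE
pos 18: ACU -> T; peptide=MTDVET
pos 21: GAA -> E; peptide=MTDVETE
pos 24: CCA -> P; peptide=MTDVETEP
pos 27: GGA -> G; peptide=MTDVETEPG
pos 30: only 2 nt remain (<3), stop (end of mRNA)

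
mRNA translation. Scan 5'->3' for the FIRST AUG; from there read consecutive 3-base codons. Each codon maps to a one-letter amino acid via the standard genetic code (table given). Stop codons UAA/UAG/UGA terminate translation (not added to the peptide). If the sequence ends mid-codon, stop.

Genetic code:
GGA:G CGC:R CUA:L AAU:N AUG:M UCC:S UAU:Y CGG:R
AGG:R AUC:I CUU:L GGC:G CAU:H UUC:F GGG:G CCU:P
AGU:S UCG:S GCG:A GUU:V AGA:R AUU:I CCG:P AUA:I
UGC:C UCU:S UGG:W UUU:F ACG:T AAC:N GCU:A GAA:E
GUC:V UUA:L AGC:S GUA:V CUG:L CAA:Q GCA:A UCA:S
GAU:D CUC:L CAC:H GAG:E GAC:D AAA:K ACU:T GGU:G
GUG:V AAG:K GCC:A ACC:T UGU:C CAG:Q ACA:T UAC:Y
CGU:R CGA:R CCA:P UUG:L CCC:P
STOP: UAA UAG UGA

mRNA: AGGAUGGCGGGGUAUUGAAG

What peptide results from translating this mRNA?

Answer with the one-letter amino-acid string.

Answer: MAGY

Derivation:
start AUG at pos 3
pos 3: AUG -> M; peptide=M
pos 6: GCG -> A; peptide=MA
pos 9: GGG -> G; peptide=MAG
pos 12: UAU -> Y; peptide=MAGY
pos 15: UGA -> STOP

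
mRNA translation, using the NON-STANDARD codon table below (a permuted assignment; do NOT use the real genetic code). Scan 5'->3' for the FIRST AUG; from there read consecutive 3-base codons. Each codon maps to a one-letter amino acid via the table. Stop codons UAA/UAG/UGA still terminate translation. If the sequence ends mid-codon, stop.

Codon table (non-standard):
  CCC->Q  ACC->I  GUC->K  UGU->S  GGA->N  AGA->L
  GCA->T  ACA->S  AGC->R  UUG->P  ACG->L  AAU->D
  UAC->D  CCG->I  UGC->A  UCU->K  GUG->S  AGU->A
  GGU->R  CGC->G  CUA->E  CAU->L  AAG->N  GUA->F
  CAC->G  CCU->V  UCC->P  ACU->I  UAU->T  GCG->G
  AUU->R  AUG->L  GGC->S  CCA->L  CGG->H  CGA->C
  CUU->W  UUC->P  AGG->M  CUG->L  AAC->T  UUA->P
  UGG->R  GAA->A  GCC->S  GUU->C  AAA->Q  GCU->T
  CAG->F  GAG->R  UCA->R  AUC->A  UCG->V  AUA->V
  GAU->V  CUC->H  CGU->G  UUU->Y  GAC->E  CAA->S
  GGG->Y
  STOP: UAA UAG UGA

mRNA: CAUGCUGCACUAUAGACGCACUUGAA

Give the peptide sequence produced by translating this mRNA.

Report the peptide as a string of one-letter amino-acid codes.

Answer: LLGTLGI

Derivation:
start AUG at pos 1
pos 1: AUG -> L; peptide=L
pos 4: CUG -> L; peptide=LL
pos 7: CAC -> G; peptide=LLG
pos 10: UAU -> T; peptide=LLGT
pos 13: AGA -> L; peptide=LLGTL
pos 16: CGC -> G; peptide=LLGTLG
pos 19: ACU -> I; peptide=LLGTLGI
pos 22: UGA -> STOP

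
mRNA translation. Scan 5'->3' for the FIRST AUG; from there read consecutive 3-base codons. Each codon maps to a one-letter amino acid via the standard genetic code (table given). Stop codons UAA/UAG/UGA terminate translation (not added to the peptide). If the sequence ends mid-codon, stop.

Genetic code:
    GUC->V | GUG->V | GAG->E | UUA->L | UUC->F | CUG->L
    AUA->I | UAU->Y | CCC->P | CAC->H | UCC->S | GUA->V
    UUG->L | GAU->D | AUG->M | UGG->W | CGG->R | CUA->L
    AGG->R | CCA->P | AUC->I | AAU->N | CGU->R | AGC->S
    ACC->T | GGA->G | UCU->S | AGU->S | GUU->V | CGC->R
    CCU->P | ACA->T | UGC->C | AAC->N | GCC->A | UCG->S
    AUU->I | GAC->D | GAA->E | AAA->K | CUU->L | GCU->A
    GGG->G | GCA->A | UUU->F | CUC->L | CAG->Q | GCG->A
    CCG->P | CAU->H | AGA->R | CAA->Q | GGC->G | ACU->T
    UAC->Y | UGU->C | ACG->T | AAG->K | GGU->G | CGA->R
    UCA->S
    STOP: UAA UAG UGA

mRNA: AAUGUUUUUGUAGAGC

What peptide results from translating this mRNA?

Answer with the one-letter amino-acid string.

start AUG at pos 1
pos 1: AUG -> M; peptide=M
pos 4: UUU -> F; peptide=MF
pos 7: UUG -> L; peptide=MFL
pos 10: UAG -> STOP

Answer: MFL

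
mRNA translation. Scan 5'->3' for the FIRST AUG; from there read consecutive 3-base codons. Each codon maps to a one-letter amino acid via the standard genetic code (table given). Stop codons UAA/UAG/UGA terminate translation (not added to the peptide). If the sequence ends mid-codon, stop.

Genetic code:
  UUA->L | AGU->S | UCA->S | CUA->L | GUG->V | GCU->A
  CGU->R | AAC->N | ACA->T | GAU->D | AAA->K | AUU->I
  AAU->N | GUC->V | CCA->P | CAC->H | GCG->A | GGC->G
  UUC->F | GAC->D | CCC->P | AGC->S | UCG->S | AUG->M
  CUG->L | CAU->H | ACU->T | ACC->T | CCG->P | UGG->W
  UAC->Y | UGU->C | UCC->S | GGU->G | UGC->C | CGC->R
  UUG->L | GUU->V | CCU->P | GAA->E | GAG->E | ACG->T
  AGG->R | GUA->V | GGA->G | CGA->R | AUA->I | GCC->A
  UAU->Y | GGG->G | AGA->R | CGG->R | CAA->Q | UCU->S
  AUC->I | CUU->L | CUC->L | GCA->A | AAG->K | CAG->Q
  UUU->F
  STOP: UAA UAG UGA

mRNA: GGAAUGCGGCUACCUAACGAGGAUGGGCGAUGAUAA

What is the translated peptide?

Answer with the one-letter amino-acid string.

Answer: MRLPNEDGR

Derivation:
start AUG at pos 3
pos 3: AUG -> M; peptide=M
pos 6: CGG -> R; peptide=MR
pos 9: CUA -> L; peptide=MRL
pos 12: CCU -> P; peptide=MRLP
pos 15: AAC -> N; peptide=MRLPN
pos 18: GAG -> E; peptide=MRLPNE
pos 21: GAU -> D; peptide=MRLPNED
pos 24: GGG -> G; peptide=MRLPNEDG
pos 27: CGA -> R; peptide=MRLPNEDGR
pos 30: UGA -> STOP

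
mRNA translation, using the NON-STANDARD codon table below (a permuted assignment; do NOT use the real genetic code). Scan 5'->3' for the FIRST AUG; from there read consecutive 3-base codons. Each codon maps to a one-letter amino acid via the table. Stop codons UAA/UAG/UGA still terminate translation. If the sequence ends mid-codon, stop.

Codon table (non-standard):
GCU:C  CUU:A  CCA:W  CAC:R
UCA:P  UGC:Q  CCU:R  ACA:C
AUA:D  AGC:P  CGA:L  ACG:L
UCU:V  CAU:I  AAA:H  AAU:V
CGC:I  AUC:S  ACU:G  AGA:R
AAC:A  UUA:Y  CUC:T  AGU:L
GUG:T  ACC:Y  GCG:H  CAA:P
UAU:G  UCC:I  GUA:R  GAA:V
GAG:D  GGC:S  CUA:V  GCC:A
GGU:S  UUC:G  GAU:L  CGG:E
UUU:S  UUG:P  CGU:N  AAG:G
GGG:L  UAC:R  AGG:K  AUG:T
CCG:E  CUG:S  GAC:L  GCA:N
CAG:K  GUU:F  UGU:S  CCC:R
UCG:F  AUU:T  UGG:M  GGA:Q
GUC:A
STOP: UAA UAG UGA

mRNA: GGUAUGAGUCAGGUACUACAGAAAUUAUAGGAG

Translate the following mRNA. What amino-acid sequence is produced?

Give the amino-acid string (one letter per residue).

Answer: TLKRVKHY

Derivation:
start AUG at pos 3
pos 3: AUG -> T; peptide=T
pos 6: AGU -> L; peptide=TL
pos 9: CAG -> K; peptide=TLK
pos 12: GUA -> R; peptide=TLKR
pos 15: CUA -> V; peptide=TLKRV
pos 18: CAG -> K; peptide=TLKRVK
pos 21: AAA -> H; peptide=TLKRVKH
pos 24: UUA -> Y; peptide=TLKRVKHY
pos 27: UAG -> STOP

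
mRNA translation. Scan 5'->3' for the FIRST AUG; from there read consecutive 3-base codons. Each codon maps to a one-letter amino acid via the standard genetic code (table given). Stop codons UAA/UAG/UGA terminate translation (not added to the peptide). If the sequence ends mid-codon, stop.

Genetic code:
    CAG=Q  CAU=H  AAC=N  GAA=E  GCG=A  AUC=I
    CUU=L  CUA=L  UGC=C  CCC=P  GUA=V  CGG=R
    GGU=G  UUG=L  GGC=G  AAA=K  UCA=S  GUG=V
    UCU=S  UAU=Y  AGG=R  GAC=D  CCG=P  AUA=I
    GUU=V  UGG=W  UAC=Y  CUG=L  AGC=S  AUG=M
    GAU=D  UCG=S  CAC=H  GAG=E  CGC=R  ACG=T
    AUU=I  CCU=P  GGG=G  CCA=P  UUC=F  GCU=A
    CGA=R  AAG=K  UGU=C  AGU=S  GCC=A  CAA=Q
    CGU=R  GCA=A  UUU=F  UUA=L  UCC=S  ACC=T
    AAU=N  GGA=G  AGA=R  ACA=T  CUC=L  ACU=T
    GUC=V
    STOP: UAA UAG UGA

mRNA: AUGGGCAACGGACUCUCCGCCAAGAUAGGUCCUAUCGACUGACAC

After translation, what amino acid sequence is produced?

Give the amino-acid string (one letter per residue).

start AUG at pos 0
pos 0: AUG -> M; peptide=M
pos 3: GGC -> G; peptide=MG
pos 6: AAC -> N; peptide=MGN
pos 9: GGA -> G; peptide=MGNG
pos 12: CUC -> L; peptide=MGNGL
pos 15: UCC -> S; peptide=MGNGLS
pos 18: GCC -> A; peptide=MGNGLSA
pos 21: AAG -> K; peptide=MGNGLSAK
pos 24: AUA -> I; peptide=MGNGLSAKI
pos 27: GGU -> G; peptide=MGNGLSAKIG
pos 30: CCU -> P; peptide=MGNGLSAKIGP
pos 33: AUC -> I; peptide=MGNGLSAKIGPI
pos 36: GAC -> D; peptide=MGNGLSAKIGPID
pos 39: UGA -> STOP

Answer: MGNGLSAKIGPID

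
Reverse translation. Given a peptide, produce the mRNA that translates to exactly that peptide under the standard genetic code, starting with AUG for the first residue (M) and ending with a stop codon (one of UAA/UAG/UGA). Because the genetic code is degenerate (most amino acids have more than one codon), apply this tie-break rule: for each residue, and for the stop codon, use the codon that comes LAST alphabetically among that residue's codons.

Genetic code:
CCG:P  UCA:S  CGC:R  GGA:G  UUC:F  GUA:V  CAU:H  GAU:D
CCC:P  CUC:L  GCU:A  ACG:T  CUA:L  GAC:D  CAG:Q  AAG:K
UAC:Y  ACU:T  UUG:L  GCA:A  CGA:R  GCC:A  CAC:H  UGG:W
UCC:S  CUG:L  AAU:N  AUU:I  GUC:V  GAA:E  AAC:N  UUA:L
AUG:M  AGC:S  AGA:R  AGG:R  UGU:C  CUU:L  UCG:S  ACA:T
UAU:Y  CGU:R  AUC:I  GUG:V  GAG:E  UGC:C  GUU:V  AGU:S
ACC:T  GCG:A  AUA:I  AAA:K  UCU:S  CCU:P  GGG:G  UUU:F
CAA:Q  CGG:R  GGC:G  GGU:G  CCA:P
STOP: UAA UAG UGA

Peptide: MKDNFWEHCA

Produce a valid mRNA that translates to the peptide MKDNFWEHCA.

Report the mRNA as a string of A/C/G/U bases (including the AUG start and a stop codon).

residue 1: M -> AUG (start codon)
residue 2: K codons sorted = AAA,AAG -> pick last = AAG
residue 3: D codons sorted = GAC,GAU -> pick last = GAU
residue 4: N codons sorted = AAC,AAU -> pick last = AAU
residue 5: F codons sorted = UUC,UUU -> pick last = UUU
residue 6: W -> UGG (only codon)
residue 7: E codons sorted = GAA,GAG -> pick last = GAG
residue 8: H codons sorted = CAC,CAU -> pick last = CAU
residue 9: C codons sorted = UGC,UGU -> pick last = UGU
residue 10: A codons sorted = GCA,GCC,GCG,GCU -> pick last = GCU
terminator: stop codons sorted = UAA,UAG,UGA -> pick last = UGA

Answer: mRNA: AUGAAGGAUAAUUUUUGGGAGCAUUGUGCUUGA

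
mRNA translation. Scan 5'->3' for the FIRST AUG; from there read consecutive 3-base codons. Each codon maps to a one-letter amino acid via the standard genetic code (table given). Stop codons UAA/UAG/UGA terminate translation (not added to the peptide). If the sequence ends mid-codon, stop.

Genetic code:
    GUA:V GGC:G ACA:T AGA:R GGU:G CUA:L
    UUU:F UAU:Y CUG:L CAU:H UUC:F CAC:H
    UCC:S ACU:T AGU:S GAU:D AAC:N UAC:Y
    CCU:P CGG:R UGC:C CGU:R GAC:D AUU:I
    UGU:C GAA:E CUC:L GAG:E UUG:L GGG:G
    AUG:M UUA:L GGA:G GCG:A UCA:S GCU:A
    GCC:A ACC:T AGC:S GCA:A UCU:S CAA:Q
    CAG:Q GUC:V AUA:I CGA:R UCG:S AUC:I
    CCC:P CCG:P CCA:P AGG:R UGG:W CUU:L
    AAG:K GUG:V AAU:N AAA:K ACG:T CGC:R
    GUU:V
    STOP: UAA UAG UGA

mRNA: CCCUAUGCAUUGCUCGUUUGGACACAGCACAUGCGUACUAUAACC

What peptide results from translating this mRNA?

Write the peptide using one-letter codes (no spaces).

start AUG at pos 4
pos 4: AUG -> M; peptide=M
pos 7: CAU -> H; peptide=MH
pos 10: UGC -> C; peptide=MHC
pos 13: UCG -> S; peptide=MHCS
pos 16: UUU -> F; peptide=MHCSF
pos 19: GGA -> G; peptide=MHCSFG
pos 22: CAC -> H; peptide=MHCSFGH
pos 25: AGC -> S; peptide=MHCSFGHS
pos 28: ACA -> T; peptide=MHCSFGHST
pos 31: UGC -> C; peptide=MHCSFGHSTC
pos 34: GUA -> V; peptide=MHCSFGHSTCV
pos 37: CUA -> L; peptide=MHCSFGHSTCVL
pos 40: UAA -> STOP

Answer: MHCSFGHSTCVL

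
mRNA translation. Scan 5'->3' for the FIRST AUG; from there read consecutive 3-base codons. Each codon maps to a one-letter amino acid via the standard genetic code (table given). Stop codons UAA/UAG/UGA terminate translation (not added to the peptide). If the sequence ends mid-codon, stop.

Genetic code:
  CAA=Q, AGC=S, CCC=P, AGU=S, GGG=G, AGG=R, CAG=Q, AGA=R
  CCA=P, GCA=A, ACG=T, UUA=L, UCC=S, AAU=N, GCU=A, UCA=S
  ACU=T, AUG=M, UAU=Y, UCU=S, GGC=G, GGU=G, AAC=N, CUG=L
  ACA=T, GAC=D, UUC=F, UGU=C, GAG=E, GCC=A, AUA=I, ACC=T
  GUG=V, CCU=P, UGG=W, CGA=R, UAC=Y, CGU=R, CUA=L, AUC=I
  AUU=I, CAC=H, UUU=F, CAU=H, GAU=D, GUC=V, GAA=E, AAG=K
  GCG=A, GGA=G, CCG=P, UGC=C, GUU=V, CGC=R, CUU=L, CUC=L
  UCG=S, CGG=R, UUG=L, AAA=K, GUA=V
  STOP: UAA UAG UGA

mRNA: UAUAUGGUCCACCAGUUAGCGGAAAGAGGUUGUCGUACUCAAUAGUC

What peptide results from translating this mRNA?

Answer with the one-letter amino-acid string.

start AUG at pos 3
pos 3: AUG -> M; peptide=M
pos 6: GUC -> V; peptide=MV
pos 9: CAC -> H; peptide=MVH
pos 12: CAG -> Q; peptide=MVHQ
pos 15: UUA -> L; peptide=MVHQL
pos 18: GCG -> A; peptide=MVHQLA
pos 21: GAA -> E; peptide=MVHQLAE
pos 24: AGA -> R; peptide=MVHQLAER
pos 27: GGU -> G; peptide=MVHQLAERG
pos 30: UGU -> C; peptide=MVHQLAERGC
pos 33: CGU -> R; peptide=MVHQLAERGCR
pos 36: ACU -> T; peptide=MVHQLAERGCRT
pos 39: CAA -> Q; peptide=MVHQLAERGCRTQ
pos 42: UAG -> STOP

Answer: MVHQLAERGCRTQ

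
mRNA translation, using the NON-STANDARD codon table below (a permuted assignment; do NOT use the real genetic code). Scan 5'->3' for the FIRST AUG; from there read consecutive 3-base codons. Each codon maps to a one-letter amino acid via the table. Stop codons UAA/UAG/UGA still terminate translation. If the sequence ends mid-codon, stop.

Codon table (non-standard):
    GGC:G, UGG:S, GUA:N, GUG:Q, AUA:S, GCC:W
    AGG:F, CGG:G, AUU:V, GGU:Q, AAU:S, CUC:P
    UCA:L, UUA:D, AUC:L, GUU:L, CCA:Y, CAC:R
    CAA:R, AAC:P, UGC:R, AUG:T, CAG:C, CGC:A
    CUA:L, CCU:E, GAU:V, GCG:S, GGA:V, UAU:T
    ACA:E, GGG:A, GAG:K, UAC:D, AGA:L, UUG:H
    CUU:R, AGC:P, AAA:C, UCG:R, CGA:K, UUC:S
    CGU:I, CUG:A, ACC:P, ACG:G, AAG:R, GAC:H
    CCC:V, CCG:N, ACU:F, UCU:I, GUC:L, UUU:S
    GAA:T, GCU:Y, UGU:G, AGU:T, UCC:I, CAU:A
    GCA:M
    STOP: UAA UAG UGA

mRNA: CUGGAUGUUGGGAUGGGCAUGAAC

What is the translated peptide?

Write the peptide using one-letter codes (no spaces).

start AUG at pos 4
pos 4: AUG -> T; peptide=T
pos 7: UUG -> H; peptide=TH
pos 10: GGA -> V; peptide=THV
pos 13: UGG -> S; peptide=THVS
pos 16: GCA -> M; peptide=THVSM
pos 19: UGA -> STOP

Answer: THVSM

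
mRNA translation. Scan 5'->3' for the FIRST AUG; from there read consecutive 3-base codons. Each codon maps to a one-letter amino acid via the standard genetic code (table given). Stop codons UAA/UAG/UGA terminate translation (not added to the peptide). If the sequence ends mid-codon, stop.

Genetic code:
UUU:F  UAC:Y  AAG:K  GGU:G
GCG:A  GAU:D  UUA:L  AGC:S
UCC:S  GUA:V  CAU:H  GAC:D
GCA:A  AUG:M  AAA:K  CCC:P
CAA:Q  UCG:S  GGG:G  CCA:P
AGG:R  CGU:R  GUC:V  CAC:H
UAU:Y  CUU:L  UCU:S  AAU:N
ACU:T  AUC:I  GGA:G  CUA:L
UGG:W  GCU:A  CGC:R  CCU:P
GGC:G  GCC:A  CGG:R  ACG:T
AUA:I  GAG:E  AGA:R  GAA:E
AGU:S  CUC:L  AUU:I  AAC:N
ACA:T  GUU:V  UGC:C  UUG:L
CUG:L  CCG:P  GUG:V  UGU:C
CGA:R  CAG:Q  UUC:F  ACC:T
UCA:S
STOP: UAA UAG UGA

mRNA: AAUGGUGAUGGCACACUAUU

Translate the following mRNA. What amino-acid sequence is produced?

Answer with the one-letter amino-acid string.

start AUG at pos 1
pos 1: AUG -> M; peptide=M
pos 4: GUG -> V; peptide=MV
pos 7: AUG -> M; peptide=MVM
pos 10: GCA -> A; peptide=MVMA
pos 13: CAC -> H; peptide=MVMAH
pos 16: UAU -> Y; peptide=MVMAHY
pos 19: only 1 nt remain (<3), stop (end of mRNA)

Answer: MVMAHY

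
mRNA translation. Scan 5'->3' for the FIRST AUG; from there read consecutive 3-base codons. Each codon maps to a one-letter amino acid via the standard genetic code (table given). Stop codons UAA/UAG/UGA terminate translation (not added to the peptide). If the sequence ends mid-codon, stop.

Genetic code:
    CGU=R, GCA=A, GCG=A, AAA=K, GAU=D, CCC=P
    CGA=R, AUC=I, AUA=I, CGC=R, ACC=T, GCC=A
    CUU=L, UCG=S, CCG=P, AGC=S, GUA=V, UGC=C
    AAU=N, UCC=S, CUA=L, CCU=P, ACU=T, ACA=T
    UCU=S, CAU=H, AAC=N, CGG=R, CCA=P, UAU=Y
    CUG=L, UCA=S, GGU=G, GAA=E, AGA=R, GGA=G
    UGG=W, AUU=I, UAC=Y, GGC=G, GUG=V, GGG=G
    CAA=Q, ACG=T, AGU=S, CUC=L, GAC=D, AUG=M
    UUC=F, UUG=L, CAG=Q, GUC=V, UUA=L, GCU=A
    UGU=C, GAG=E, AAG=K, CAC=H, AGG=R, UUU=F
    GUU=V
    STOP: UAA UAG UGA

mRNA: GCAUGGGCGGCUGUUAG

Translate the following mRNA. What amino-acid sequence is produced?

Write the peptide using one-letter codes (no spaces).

start AUG at pos 2
pos 2: AUG -> M; peptide=M
pos 5: GGC -> G; peptide=MG
pos 8: GGC -> G; peptide=MGG
pos 11: UGU -> C; peptide=MGGC
pos 14: UAG -> STOP

Answer: MGGC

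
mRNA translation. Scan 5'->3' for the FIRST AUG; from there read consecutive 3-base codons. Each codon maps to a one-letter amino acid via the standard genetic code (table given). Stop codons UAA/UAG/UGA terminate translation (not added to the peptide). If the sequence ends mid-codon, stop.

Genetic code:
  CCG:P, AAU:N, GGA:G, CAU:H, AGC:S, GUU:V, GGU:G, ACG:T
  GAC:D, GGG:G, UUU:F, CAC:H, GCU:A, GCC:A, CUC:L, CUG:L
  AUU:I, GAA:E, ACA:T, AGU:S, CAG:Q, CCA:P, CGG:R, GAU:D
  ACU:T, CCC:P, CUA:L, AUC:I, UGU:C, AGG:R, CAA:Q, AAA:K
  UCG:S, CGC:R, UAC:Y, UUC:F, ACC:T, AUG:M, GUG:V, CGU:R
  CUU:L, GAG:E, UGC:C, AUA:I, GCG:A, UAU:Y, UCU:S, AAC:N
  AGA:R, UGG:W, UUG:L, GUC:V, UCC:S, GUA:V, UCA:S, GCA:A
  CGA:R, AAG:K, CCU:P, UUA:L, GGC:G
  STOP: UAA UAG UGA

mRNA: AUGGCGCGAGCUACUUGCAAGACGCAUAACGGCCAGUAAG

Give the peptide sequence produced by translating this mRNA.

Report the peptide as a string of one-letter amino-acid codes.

Answer: MARATCKTHNGQ

Derivation:
start AUG at pos 0
pos 0: AUG -> M; peptide=M
pos 3: GCG -> A; peptide=MA
pos 6: CGA -> R; peptide=MAR
pos 9: GCU -> A; peptide=MARA
pos 12: ACU -> T; peptide=MARAT
pos 15: UGC -> C; peptide=MARATC
pos 18: AAG -> K; peptide=MARATCK
pos 21: ACG -> T; peptide=MARATCKT
pos 24: CAU -> H; peptide=MARATCKTH
pos 27: AAC -> N; peptide=MARATCKTHN
pos 30: GGC -> G; peptide=MARATCKTHNG
pos 33: CAG -> Q; peptide=MARATCKTHNGQ
pos 36: UAA -> STOP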